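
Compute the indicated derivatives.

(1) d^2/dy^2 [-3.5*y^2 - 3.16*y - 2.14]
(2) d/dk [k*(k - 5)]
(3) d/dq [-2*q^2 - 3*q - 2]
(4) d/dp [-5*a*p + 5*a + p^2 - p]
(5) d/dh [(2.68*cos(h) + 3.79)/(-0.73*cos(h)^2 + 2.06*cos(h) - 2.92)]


(1) = -7.00000000000000
(2) = 2*k - 5
(3) = -4*q - 3
(4) = -5*a + 2*p - 1
(5) = (-1.9564*cos(h)^2 - 5.5334*cos(h) + 15.633)*sin(h)/(0.5329*cos(h)^4 - 3.0076*cos(h)^3 + 8.5068*cos(h)^2 - 12.0304*cos(h) + 8.5264)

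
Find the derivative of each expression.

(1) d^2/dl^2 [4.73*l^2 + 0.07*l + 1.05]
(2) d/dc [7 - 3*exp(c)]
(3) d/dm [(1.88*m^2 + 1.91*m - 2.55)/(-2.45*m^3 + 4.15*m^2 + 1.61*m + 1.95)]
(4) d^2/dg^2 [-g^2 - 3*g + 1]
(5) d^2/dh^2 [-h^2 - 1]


(1) = 9.46000000000000
(2) = -3*exp(c)
(3) = (4.606*m^4 + 9.359*m^3 - 23.6422*m^2 + 28.497*m + 7.83)/(6.0025*m^6 - 20.335*m^5 + 9.3335*m^4 + 3.808*m^3 + 18.7771*m^2 + 6.279*m + 3.8025)
(4) = -2
(5) = -2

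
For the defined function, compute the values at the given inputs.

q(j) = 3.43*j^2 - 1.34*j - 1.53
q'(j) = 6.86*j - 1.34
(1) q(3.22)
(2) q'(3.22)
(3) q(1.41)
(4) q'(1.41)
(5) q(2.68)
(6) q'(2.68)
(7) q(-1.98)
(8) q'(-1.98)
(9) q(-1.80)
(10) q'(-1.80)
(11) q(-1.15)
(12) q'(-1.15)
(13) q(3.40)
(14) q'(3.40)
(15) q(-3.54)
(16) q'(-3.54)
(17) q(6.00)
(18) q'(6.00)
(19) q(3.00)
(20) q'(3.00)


(1) = 29.72
(2) = 20.75
(3) = 3.40
(4) = 8.33
(5) = 19.51
(6) = 17.04
(7) = 14.57
(8) = -14.92
(9) = 12.00
(10) = -13.69
(11) = 4.55
(12) = -9.23
(13) = 33.56
(14) = 21.98
(15) = 46.20
(16) = -25.62
(17) = 113.91
(18) = 39.82
(19) = 25.32
(20) = 19.24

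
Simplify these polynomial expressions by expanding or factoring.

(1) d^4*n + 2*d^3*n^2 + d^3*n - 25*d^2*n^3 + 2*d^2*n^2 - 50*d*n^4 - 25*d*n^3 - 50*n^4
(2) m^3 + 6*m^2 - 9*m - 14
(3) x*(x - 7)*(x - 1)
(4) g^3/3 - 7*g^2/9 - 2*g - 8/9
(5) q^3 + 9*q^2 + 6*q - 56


(1) = (d - 5*n)*(d + 2*n)*(d + 5*n)*(d*n + n)
(2) = (m - 2)*(m + 1)*(m + 7)
(3) = x^3 - 8*x^2 + 7*x
(4) = (g/3 + 1/3)*(g - 4)*(g + 2/3)
(5) = (q - 2)*(q + 4)*(q + 7)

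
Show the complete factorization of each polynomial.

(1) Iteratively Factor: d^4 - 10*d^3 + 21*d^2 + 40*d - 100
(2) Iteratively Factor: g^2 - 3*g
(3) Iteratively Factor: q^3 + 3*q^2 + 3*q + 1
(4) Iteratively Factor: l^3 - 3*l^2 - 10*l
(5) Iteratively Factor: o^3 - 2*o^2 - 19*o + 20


(1) = (d - 2)*(d^3 - 8*d^2 + 5*d + 50) = (d - 5)*(d - 2)*(d^2 - 3*d - 10) = (d - 5)*(d - 2)*(d + 2)*(d - 5)
(2) = (g - 3)*(g)
(3) = (q + 1)*(q^2 + 2*q + 1) = (q + 1)^2*(q + 1)
(4) = (l)*(l^2 - 3*l - 10) = l*(l + 2)*(l - 5)
(5) = (o + 4)*(o^2 - 6*o + 5) = (o - 1)*(o + 4)*(o - 5)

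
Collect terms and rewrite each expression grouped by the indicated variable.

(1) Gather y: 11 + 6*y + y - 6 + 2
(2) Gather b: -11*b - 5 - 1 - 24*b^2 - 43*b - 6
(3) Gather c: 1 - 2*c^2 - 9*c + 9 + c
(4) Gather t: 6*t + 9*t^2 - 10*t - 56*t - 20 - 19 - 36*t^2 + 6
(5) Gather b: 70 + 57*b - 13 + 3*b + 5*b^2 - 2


(1) = 7*y + 7
(2) = -24*b^2 - 54*b - 12
(3) = -2*c^2 - 8*c + 10
(4) = -27*t^2 - 60*t - 33
(5) = 5*b^2 + 60*b + 55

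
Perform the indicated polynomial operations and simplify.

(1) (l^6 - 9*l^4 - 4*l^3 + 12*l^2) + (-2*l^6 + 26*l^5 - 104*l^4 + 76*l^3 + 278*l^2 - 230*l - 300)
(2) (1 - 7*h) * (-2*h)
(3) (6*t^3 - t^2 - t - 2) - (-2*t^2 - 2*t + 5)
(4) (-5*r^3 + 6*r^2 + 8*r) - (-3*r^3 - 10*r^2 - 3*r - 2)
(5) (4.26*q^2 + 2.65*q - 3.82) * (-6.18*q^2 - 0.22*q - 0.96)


(1) = -l^6 + 26*l^5 - 113*l^4 + 72*l^3 + 290*l^2 - 230*l - 300
(2) = 14*h^2 - 2*h
(3) = 6*t^3 + t^2 + t - 7
(4) = -2*r^3 + 16*r^2 + 11*r + 2
(5) = -26.3268*q^4 - 17.3142*q^3 + 18.935*q^2 - 1.7036*q + 3.6672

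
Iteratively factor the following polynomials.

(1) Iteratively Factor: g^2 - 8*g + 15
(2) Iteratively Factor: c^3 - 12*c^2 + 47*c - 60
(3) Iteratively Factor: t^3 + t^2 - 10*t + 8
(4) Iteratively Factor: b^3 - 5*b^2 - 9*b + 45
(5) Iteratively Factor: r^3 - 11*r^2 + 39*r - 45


(1) = (g - 5)*(g - 3)
(2) = (c - 4)*(c^2 - 8*c + 15) = (c - 5)*(c - 4)*(c - 3)
(3) = (t + 4)*(t^2 - 3*t + 2) = (t - 2)*(t + 4)*(t - 1)
(4) = (b + 3)*(b^2 - 8*b + 15) = (b - 3)*(b + 3)*(b - 5)
(5) = (r - 3)*(r^2 - 8*r + 15) = (r - 5)*(r - 3)*(r - 3)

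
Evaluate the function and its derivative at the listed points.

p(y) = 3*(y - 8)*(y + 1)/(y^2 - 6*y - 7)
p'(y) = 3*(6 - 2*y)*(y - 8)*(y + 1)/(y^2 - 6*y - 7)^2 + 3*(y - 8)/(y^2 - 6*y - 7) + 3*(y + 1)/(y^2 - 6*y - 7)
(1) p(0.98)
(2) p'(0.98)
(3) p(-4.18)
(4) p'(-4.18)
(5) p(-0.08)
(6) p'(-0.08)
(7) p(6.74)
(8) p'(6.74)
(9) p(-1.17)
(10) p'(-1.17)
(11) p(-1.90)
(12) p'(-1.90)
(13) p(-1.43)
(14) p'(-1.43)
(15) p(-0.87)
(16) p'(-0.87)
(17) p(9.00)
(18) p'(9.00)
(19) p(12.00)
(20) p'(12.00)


(1) = 3.50
(2) = 0.08
(3) = 3.27
(4) = 0.02
(5) = 3.42
(6) = 0.06
(7) = 14.54
(8) = 44.38
(9) = 3.37
(10) = 0.04
(11) = 3.34
(12) = 0.04
(13) = 3.36
(14) = 0.04
(15) = 3.38
(16) = 0.05
(17) = 1.50
(18) = 0.75
(19) = 2.40
(20) = 0.12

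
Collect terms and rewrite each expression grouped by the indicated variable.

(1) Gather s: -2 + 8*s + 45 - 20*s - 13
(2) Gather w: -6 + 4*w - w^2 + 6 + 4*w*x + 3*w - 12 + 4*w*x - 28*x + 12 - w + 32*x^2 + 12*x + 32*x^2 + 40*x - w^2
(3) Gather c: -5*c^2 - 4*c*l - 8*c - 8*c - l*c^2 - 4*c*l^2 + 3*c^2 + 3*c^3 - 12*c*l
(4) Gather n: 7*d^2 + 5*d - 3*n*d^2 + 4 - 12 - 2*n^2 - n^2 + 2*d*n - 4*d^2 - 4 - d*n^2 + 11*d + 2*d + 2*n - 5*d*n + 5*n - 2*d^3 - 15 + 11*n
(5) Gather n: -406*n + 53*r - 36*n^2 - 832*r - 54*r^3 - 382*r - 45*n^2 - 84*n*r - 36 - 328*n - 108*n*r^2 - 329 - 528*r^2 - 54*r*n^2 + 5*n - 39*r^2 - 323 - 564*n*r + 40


(1) = 30 - 12*s
(2) = -2*w^2 + w*(8*x + 6) + 64*x^2 + 24*x
(3) = 3*c^3 + c^2*(-l - 2) + c*(-4*l^2 - 16*l - 16)
(4) = -2*d^3 + 3*d^2 + 18*d + n^2*(-d - 3) + n*(-3*d^2 - 3*d + 18) - 27
(5) = n^2*(-54*r - 81) + n*(-108*r^2 - 648*r - 729) - 54*r^3 - 567*r^2 - 1161*r - 648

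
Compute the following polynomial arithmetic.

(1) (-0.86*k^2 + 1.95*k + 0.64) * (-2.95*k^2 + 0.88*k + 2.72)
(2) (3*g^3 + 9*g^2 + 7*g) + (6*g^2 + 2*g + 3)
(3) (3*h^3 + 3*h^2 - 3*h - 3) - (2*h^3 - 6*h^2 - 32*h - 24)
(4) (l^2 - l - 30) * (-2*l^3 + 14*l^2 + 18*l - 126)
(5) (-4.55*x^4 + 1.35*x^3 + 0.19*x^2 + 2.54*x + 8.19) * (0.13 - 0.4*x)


(1) = 2.537*k^4 - 6.5093*k^3 - 2.5112*k^2 + 5.8672*k + 1.7408
(2) = 3*g^3 + 15*g^2 + 9*g + 3
(3) = h^3 + 9*h^2 + 29*h + 21
(4) = -2*l^5 + 16*l^4 + 64*l^3 - 564*l^2 - 414*l + 3780
(5) = 1.82*x^5 - 1.1315*x^4 + 0.0995*x^3 - 0.9913*x^2 - 2.9458*x + 1.0647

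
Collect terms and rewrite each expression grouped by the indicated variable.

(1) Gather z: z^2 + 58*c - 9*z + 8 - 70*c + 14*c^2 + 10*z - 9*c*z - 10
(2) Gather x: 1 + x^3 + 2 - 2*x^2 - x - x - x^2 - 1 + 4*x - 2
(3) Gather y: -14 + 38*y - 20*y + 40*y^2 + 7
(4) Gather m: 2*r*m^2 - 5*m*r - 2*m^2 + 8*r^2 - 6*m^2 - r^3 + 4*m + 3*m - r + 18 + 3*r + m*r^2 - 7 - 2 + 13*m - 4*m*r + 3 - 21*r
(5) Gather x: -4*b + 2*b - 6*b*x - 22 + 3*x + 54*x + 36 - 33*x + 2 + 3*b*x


(1) = 14*c^2 - 12*c + z^2 + z*(1 - 9*c) - 2
(2) = x^3 - 3*x^2 + 2*x
(3) = 40*y^2 + 18*y - 7
(4) = m^2*(2*r - 8) + m*(r^2 - 9*r + 20) - r^3 + 8*r^2 - 19*r + 12
(5) = -2*b + x*(24 - 3*b) + 16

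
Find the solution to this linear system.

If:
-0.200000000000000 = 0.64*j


Then:
j = -0.31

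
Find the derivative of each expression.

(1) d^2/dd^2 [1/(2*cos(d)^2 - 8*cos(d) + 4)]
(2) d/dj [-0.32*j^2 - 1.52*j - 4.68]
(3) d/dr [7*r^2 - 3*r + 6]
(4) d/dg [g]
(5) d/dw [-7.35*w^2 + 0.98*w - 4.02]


(1) = (4*sin(d)^4 - 10*sin(d)^2 + 23*cos(d) - 3*cos(3*d) - 22)/(2*(sin(d)^2 + 4*cos(d) - 3)^3)
(2) = -0.64*j - 1.52
(3) = 14*r - 3
(4) = 1
(5) = 0.98 - 14.7*w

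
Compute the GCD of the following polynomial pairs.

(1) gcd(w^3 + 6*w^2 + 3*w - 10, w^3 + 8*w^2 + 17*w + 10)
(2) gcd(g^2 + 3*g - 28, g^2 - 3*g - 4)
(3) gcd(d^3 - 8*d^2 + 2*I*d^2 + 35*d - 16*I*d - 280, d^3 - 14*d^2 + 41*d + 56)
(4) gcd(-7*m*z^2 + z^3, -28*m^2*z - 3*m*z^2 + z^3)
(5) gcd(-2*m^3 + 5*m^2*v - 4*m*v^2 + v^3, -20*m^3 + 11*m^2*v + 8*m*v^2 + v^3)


(1) = gcd((w - 1)*(w + 2)*(w + 5), (w + 1)*(w + 2)*(w + 5)) = w^2 + 7*w + 10
(2) = g - 4
(3) = gcd((d - 8)*(d - 5*I)*(d + 7*I), (d - 8)*(d - 7)*(d + 1)) = d - 8
(4) = gcd(z^2*(-7*m + z), z*(-7*m + z)*(4*m + z)) = -7*m*z + z^2
(5) = gcd((-2*m + v)*(-m + v)^2, (-m + v)*(4*m + v)*(5*m + v)) = -m + v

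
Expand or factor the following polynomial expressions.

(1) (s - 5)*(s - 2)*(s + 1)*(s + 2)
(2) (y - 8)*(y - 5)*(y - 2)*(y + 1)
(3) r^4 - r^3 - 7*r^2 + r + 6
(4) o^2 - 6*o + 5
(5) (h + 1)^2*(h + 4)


(1) = s^4 - 4*s^3 - 9*s^2 + 16*s + 20
(2) = y^4 - 14*y^3 + 51*y^2 - 14*y - 80
(3) = (r - 3)*(r - 1)*(r + 1)*(r + 2)
(4) = (o - 5)*(o - 1)
(5) = h^3 + 6*h^2 + 9*h + 4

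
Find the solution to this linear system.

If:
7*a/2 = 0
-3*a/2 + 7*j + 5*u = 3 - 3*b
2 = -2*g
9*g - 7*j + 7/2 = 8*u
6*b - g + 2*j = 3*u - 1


Then:
a = 0
b = -647/30
g = -1
j = 271/10
u = -122/5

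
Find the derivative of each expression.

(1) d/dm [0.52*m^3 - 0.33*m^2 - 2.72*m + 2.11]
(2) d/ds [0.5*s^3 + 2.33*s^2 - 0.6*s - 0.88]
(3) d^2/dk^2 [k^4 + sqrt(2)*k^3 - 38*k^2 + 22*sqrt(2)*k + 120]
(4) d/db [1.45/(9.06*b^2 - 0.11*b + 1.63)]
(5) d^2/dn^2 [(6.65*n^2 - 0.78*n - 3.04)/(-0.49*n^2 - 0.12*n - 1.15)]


(1) = 1.56*m^2 - 0.66*m - 2.72
(2) = 1.5*s^2 + 4.66*s - 0.6
(3) = 12*k^2 + 6*sqrt(2)*k - 76
(4) = (0.1595 - 26.274*b)/(9.06*b^2 - 0.11*b + 1.63)^2
(5) = (1.156596*n^3 + 26.863074*n^2 - 1.564668*n - 21.143058)/(0.117649*n^6 + 0.086436*n^5 + 0.849513*n^4 + 0.407448*n^3 + 1.993755*n^2 + 0.4761*n + 1.520875)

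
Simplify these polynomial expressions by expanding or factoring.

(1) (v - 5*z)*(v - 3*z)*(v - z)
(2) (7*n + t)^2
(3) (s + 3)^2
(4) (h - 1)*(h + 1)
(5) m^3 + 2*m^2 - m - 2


(1) = v^3 - 9*v^2*z + 23*v*z^2 - 15*z^3
(2) = 49*n^2 + 14*n*t + t^2
(3) = s^2 + 6*s + 9
(4) = h^2 - 1
(5) = (m - 1)*(m + 1)*(m + 2)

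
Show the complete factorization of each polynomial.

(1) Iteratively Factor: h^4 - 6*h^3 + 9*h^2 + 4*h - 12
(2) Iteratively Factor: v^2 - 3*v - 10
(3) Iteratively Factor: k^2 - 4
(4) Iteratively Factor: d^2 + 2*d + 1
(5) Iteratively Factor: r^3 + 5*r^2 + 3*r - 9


(1) = (h + 1)*(h^3 - 7*h^2 + 16*h - 12) = (h - 2)*(h + 1)*(h^2 - 5*h + 6) = (h - 3)*(h - 2)*(h + 1)*(h - 2)
(2) = (v + 2)*(v - 5)
(3) = (k - 2)*(k + 2)
(4) = (d + 1)*(d + 1)
(5) = (r + 3)*(r^2 + 2*r - 3) = (r - 1)*(r + 3)*(r + 3)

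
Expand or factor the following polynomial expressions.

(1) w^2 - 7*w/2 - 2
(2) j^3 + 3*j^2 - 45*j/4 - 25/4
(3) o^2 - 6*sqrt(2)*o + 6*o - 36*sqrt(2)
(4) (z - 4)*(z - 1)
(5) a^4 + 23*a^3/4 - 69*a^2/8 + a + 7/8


(1) = (w - 4)*(w + 1/2)
(2) = (j - 5/2)*(j + 1/2)*(j + 5)
(3) = (o + 6)*(o - 6*sqrt(2))
(4) = z^2 - 5*z + 4
(5) = (a - 1)*(a - 1/2)*(a + 1/4)*(a + 7)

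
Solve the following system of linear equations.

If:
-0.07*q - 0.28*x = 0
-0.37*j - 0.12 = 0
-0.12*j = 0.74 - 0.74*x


Then:
j = -0.32
q = -3.79
x = 0.95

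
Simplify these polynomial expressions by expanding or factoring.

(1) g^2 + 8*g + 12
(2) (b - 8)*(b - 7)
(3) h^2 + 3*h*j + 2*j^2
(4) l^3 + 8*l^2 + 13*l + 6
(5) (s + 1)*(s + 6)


(1) = (g + 2)*(g + 6)
(2) = b^2 - 15*b + 56
(3) = (h + j)*(h + 2*j)
(4) = (l + 1)^2*(l + 6)
(5) = s^2 + 7*s + 6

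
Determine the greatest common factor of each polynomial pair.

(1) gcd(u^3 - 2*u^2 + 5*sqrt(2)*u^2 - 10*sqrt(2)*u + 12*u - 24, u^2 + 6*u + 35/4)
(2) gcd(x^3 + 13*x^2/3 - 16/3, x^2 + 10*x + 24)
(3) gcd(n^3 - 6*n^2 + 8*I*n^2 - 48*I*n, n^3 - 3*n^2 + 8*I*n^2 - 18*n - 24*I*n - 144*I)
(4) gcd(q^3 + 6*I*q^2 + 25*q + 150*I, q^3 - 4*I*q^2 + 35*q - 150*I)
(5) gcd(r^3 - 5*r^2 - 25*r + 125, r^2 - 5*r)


(1) = gcd((u - 2)*(u + 2*sqrt(2))*(u + 3*sqrt(2)), (u + 5/2)*(u + 7/2)) = 1
(2) = x + 4
(3) = gcd(n*(n - 6)*(n + 8*I), (n - 6)*(n + 3)*(n + 8*I)) = n^2 + n*(-6 + 8*I) - 48*I
(4) = q^2 + I*q + 30
(5) = r - 5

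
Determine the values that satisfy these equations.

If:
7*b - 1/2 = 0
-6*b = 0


Then:
No Solution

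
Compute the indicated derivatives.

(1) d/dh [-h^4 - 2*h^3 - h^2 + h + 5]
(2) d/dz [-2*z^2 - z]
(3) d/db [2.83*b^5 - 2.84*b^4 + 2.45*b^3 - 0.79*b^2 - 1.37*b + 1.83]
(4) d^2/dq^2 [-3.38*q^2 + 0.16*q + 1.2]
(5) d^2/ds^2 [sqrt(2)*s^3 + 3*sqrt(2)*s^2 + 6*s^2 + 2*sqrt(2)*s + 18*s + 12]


(1) = -4*h^3 - 6*h^2 - 2*h + 1
(2) = -4*z - 1
(3) = 14.15*b^4 - 11.36*b^3 + 7.35*b^2 - 1.58*b - 1.37
(4) = -6.76000000000000
(5) = 6*sqrt(2)*s + 6*sqrt(2) + 12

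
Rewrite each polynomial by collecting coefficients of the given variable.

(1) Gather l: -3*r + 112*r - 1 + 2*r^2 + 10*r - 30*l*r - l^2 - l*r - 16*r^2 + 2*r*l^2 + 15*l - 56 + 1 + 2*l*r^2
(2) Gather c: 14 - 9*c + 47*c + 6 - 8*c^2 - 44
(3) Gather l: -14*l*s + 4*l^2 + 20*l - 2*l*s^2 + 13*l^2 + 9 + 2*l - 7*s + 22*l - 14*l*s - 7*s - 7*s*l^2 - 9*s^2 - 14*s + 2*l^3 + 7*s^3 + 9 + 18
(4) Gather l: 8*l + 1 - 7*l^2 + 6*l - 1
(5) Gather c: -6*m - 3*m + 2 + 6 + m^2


(1) = l^2*(2*r - 1) + l*(2*r^2 - 31*r + 15) - 14*r^2 + 119*r - 56
(2) = -8*c^2 + 38*c - 24
(3) = 2*l^3 + l^2*(17 - 7*s) + l*(-2*s^2 - 28*s + 44) + 7*s^3 - 9*s^2 - 28*s + 36
(4) = -7*l^2 + 14*l
(5) = m^2 - 9*m + 8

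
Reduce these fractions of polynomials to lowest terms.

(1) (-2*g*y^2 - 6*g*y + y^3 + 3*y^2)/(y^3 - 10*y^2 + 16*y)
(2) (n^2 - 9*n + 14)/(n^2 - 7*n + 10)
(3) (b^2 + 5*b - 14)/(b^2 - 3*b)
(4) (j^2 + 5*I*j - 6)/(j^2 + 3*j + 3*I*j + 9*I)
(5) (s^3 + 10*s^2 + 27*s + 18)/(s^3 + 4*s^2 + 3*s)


(1) = (-2*g*y - 6*g + y^2 + 3*y)/(y^2 - 10*y + 16)
(2) = (n - 7)/(n - 5)
(3) = (b^2 + 5*b - 14)/(b^2 - 3*b)
(4) = (j + 2*I)/(j + 3)
(5) = (s + 6)/s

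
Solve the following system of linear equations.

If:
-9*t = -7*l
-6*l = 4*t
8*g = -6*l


Then:
g = 0
l = 0
t = 0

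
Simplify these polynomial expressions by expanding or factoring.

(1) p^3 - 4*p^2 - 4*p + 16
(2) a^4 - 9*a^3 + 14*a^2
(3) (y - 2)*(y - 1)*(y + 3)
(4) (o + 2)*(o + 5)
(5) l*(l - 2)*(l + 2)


(1) = (p - 4)*(p - 2)*(p + 2)
(2) = a^2*(a - 7)*(a - 2)
(3) = y^3 - 7*y + 6
(4) = o^2 + 7*o + 10
(5) = l^3 - 4*l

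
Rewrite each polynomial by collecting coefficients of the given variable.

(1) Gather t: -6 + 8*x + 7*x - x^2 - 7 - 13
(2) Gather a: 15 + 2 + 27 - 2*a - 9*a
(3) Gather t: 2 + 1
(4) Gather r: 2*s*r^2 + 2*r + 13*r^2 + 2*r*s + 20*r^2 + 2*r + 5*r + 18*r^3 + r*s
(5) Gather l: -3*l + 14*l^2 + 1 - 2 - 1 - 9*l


(1) = -x^2 + 15*x - 26
(2) = 44 - 11*a
(3) = 3
(4) = 18*r^3 + r^2*(2*s + 33) + r*(3*s + 9)
(5) = 14*l^2 - 12*l - 2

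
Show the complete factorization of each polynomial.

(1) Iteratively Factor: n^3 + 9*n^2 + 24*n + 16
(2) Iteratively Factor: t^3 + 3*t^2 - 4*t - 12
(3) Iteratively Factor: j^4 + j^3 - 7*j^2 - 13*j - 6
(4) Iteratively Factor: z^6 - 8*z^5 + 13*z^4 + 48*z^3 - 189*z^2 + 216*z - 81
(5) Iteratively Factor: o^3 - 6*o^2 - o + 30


(1) = (n + 4)*(n^2 + 5*n + 4) = (n + 4)^2*(n + 1)
(2) = (t + 3)*(t^2 - 4) = (t + 2)*(t + 3)*(t - 2)
(3) = (j + 1)*(j^3 - 7*j - 6) = (j + 1)^2*(j^2 - j - 6) = (j - 3)*(j + 1)^2*(j + 2)
(4) = (z - 1)*(z^5 - 7*z^4 + 6*z^3 + 54*z^2 - 135*z + 81) = (z - 3)*(z - 1)*(z^4 - 4*z^3 - 6*z^2 + 36*z - 27) = (z - 3)^2*(z - 1)*(z^3 - z^2 - 9*z + 9) = (z - 3)^3*(z - 1)*(z^2 + 2*z - 3) = (z - 3)^3*(z - 1)^2*(z + 3)
(5) = (o - 5)*(o^2 - o - 6) = (o - 5)*(o + 2)*(o - 3)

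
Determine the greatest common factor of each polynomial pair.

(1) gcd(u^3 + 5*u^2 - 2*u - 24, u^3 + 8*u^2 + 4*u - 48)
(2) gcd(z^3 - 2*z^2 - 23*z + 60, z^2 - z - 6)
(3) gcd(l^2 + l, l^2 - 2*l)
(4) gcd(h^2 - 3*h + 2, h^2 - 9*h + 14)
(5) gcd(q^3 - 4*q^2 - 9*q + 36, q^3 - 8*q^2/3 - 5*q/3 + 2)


(1) = gcd((u - 2)*(u + 3)*(u + 4), (u - 2)*(u + 4)*(u + 6)) = u^2 + 2*u - 8
(2) = z - 3
(3) = l
(4) = h - 2
(5) = q - 3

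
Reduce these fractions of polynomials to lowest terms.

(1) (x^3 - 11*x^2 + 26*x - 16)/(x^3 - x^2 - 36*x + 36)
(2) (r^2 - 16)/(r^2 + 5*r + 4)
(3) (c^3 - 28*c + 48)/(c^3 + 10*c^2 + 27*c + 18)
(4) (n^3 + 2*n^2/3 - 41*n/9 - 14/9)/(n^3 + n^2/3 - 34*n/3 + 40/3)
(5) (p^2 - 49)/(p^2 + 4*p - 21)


(1) = (x^2 - 10*x + 16)/(x^2 - 36)
(2) = (r - 4)/(r + 1)
(3) = (c^2 - 6*c + 8)/(c^2 + 4*c + 3)
(4) = (9*n^2 + 24*n + 7)/(9*n^2 + 21*n - 60)
(5) = (p - 7)/(p - 3)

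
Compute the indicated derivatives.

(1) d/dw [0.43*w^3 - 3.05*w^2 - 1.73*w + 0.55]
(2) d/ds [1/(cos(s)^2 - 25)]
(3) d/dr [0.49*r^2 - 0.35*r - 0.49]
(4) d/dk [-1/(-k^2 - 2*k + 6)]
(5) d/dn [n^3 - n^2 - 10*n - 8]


(1) = 1.29*w^2 - 6.1*w - 1.73
(2) = 2*sin(s)*cos(s)/(cos(s)^2 - 25)^2
(3) = 0.98*r - 0.35
(4) = 2*(-k - 1)/(k^2 + 2*k - 6)^2
(5) = 3*n^2 - 2*n - 10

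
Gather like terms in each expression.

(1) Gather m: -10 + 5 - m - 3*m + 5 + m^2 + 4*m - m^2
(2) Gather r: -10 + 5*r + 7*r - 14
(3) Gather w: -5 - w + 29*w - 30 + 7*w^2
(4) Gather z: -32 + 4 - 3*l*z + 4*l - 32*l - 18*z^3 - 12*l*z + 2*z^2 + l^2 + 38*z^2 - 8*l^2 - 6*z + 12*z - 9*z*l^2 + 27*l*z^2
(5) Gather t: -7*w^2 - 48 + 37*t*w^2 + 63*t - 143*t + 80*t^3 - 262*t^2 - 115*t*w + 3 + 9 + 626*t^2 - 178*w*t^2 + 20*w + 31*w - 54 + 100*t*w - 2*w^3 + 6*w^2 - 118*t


(1) = 0
(2) = 12*r - 24
(3) = 7*w^2 + 28*w - 35
(4) = -7*l^2 - 28*l - 18*z^3 + z^2*(27*l + 40) + z*(-9*l^2 - 15*l + 6) - 28
(5) = 80*t^3 + t^2*(364 - 178*w) + t*(37*w^2 - 15*w - 198) - 2*w^3 - w^2 + 51*w - 90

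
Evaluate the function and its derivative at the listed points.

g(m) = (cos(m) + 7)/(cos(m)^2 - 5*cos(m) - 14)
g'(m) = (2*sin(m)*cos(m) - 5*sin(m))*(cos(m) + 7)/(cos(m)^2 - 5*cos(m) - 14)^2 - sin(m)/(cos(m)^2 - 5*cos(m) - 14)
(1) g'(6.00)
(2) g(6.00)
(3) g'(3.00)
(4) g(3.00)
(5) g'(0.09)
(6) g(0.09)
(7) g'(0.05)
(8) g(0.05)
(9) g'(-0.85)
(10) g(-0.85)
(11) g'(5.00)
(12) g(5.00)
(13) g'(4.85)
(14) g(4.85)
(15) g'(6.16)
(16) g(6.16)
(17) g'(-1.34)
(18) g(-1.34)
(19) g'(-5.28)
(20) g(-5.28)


(1) = 0.01
(2) = -0.45
(3) = -0.07
(4) = -0.74
(5) = -0.00
(6) = -0.44
(7) = -0.00
(8) = -0.44
(9) = 0.03
(10) = -0.45
(11) = 0.07
(12) = -0.47
(13) = 0.09
(14) = -0.49
(15) = 0.00
(16) = -0.44
(17) = 0.08
(18) = -0.48
(19) = -0.04
(20) = -0.46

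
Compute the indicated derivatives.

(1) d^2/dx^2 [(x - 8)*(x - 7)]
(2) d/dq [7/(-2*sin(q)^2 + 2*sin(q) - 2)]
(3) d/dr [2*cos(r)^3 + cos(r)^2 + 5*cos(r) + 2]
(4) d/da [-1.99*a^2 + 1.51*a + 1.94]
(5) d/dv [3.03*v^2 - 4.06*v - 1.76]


(1) = 2
(2) = 7*(2*sin(q) - 1)*cos(q)/(2*(sin(q)^2 - sin(q) + 1)^2)
(3) = (6*sin(r)^2 - 2*cos(r) - 11)*sin(r)
(4) = 1.51 - 3.98*a
(5) = 6.06*v - 4.06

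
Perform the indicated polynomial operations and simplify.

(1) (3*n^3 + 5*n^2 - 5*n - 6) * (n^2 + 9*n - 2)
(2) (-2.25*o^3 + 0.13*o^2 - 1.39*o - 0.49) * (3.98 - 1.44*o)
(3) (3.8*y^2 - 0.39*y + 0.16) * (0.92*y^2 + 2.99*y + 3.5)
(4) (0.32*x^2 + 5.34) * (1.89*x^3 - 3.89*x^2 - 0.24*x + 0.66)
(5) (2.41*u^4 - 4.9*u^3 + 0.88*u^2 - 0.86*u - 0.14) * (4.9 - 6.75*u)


(1) = 3*n^5 + 32*n^4 + 34*n^3 - 61*n^2 - 44*n + 12
(2) = 3.24*o^4 - 9.1422*o^3 + 2.519*o^2 - 4.8266*o - 1.9502
(3) = 3.496*y^4 + 11.0032*y^3 + 12.2811*y^2 - 0.8866*y + 0.56
(4) = 0.6048*x^5 - 1.2448*x^4 + 10.0158*x^3 - 20.5614*x^2 - 1.2816*x + 3.5244
(5) = -16.2675*u^5 + 44.884*u^4 - 29.95*u^3 + 10.117*u^2 - 3.269*u - 0.686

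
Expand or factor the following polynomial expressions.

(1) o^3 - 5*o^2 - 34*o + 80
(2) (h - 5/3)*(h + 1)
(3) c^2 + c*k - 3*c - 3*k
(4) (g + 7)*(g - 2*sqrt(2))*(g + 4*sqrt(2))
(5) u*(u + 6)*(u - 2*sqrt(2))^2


(1) = (o - 8)*(o - 2)*(o + 5)
(2) = h^2 - 2*h/3 - 5/3
(3) = (c - 3)*(c + k)
(4) = g^3 + 2*sqrt(2)*g^2 + 7*g^2 - 16*g + 14*sqrt(2)*g - 112
(5) = u^4 - 4*sqrt(2)*u^3 + 6*u^3 - 24*sqrt(2)*u^2 + 8*u^2 + 48*u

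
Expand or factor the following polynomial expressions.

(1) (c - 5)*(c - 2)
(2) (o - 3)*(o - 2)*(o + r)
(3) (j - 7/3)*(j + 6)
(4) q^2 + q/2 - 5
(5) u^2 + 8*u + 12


(1) = c^2 - 7*c + 10
(2) = o^3 + o^2*r - 5*o^2 - 5*o*r + 6*o + 6*r
(3) = j^2 + 11*j/3 - 14
(4) = (q - 2)*(q + 5/2)
(5) = (u + 2)*(u + 6)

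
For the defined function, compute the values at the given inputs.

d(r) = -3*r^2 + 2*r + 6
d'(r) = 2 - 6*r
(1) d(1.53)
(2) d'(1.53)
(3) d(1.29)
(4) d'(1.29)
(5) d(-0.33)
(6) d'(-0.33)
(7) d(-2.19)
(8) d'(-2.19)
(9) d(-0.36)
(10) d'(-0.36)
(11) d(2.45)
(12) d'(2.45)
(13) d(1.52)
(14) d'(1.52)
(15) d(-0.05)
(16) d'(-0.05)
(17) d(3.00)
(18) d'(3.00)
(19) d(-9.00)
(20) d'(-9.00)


(1) = 2.04
(2) = -7.18
(3) = 3.59
(4) = -5.74
(5) = 5.01
(6) = 3.98
(7) = -12.77
(8) = 15.14
(9) = 4.89
(10) = 4.16
(11) = -7.11
(12) = -12.70
(13) = 2.11
(14) = -7.12
(15) = 5.89
(16) = 2.30
(17) = -15.00
(18) = -16.00
(19) = -255.00
(20) = 56.00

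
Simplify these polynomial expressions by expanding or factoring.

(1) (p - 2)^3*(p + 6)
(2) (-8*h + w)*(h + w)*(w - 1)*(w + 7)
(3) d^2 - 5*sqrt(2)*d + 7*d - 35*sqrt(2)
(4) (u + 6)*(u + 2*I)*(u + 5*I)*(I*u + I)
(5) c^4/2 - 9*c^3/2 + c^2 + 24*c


(1) = p^4 - 24*p^2 + 64*p - 48
(2) = -8*h^2*w^2 - 48*h^2*w + 56*h^2 - 7*h*w^3 - 42*h*w^2 + 49*h*w + w^4 + 6*w^3 - 7*w^2
(3) = (d + 7)*(d - 5*sqrt(2))
(4) = I*u^4 - 7*u^3 + 7*I*u^3 - 49*u^2 - 4*I*u^2 - 42*u - 70*I*u - 60*I
(5) = c*(c/2 + 1)*(c - 8)*(c - 3)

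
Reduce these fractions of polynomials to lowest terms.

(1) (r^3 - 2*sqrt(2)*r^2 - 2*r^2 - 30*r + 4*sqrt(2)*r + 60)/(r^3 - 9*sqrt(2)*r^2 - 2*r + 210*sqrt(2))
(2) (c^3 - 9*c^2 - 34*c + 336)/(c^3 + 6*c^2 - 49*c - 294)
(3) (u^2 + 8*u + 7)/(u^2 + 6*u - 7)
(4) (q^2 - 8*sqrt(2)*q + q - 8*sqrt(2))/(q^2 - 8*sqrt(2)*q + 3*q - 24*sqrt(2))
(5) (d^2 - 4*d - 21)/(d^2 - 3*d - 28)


(1) = (r - 2)/(r - 7*sqrt(2))
(2) = (c - 8)/(c + 7)
(3) = (u + 1)/(u - 1)
(4) = (q + 1)/(q + 3)
(5) = (d + 3)/(d + 4)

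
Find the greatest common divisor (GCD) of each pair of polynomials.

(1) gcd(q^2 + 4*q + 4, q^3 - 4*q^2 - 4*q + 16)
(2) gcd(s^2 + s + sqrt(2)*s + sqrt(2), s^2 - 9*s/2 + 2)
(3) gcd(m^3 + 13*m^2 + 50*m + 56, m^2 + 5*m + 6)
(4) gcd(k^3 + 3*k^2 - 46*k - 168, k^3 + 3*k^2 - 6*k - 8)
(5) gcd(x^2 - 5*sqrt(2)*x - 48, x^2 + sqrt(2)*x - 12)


(1) = q + 2
(2) = gcd((s + 1)*(s + sqrt(2)), (s - 4)*(s - 1/2)) = 1
(3) = gcd((m + 2)*(m + 4)*(m + 7), (m + 2)*(m + 3)) = m + 2
(4) = gcd((k - 7)*(k + 4)*(k + 6), (k - 2)*(k + 1)*(k + 4)) = k + 4
(5) = x + 3*sqrt(2)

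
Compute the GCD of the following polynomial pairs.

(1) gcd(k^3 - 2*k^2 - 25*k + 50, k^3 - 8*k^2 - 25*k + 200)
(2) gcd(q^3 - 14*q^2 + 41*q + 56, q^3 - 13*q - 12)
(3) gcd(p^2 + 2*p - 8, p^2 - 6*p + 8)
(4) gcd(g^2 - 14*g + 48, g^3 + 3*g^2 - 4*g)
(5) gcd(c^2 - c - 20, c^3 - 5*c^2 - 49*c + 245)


(1) = gcd((k - 5)*(k - 2)*(k + 5), (k - 8)*(k - 5)*(k + 5)) = k^2 - 25
(2) = q + 1
(3) = p - 2
(4) = gcd((g - 8)*(g - 6), g*(g - 1)*(g + 4)) = 1
(5) = gcd((c - 5)*(c + 4), (c - 7)*(c - 5)*(c + 7)) = c - 5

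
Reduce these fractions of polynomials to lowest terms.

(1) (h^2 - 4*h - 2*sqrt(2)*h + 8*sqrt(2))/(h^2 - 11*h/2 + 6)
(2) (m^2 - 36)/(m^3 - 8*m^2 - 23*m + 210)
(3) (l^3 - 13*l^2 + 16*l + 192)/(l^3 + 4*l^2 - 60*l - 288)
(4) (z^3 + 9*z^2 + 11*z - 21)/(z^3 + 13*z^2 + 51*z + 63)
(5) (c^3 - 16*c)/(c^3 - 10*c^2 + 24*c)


(1) = (2*h - 4*sqrt(2))/(2*h - 3)
(2) = (m + 6)/(m^2 - 2*m - 35)
(3) = (l^2 - 5*l - 24)/(l^2 + 12*l + 36)
(4) = (z - 1)/(z + 3)
(5) = (c + 4)/(c - 6)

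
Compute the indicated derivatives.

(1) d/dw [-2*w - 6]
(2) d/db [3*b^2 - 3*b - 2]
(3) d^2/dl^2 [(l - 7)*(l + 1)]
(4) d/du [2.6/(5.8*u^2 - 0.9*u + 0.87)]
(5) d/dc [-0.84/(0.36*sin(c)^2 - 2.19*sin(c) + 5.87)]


(1) = -2
(2) = 6*b - 3
(3) = 2
(4) = (2.34 - 30.16*u)/(5.8*u^2 - 0.9*u + 0.87)^2
(5) = (0.6048*sin(c) - 1.8396)*cos(c)/(0.36*sin(c)^2 - 2.19*sin(c) + 5.87)^2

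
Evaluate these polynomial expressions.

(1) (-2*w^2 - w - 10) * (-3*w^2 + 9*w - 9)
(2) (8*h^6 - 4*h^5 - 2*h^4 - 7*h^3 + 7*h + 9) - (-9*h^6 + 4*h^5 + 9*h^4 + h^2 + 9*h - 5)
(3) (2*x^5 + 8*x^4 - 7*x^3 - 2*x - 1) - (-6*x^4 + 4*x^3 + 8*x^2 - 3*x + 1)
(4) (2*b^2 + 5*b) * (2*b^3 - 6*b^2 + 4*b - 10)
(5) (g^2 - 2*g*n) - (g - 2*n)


(1) = 6*w^4 - 15*w^3 + 39*w^2 - 81*w + 90
(2) = 17*h^6 - 8*h^5 - 11*h^4 - 7*h^3 - h^2 - 2*h + 14
(3) = 2*x^5 + 14*x^4 - 11*x^3 - 8*x^2 + x - 2
(4) = 4*b^5 - 2*b^4 - 22*b^3 - 50*b
(5) = g^2 - 2*g*n - g + 2*n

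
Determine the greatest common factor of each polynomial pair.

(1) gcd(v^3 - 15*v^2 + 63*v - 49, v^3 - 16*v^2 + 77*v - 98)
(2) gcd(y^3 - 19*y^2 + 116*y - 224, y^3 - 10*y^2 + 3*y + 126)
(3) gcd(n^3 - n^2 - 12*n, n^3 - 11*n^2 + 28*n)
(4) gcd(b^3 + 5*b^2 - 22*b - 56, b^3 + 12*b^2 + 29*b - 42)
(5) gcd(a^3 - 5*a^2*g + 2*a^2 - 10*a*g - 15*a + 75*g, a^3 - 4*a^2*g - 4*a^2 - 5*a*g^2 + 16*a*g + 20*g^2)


(1) = gcd((v - 7)^2*(v - 1), (v - 7)^2*(v - 2)) = v^2 - 14*v + 49
(2) = gcd((y - 8)*(y - 7)*(y - 4), (y - 7)*(y - 6)*(y + 3)) = y - 7
(3) = n^2 - 4*n
(4) = gcd((b - 4)*(b + 2)*(b + 7), (b - 1)*(b + 6)*(b + 7)) = b + 7
(5) = a - 5*g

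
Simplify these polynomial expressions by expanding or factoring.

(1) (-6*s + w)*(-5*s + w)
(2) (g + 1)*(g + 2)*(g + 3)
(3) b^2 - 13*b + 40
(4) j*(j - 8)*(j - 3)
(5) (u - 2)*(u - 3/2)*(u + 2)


(1) = 30*s^2 - 11*s*w + w^2
(2) = g^3 + 6*g^2 + 11*g + 6
(3) = (b - 8)*(b - 5)
(4) = j^3 - 11*j^2 + 24*j
(5) = u^3 - 3*u^2/2 - 4*u + 6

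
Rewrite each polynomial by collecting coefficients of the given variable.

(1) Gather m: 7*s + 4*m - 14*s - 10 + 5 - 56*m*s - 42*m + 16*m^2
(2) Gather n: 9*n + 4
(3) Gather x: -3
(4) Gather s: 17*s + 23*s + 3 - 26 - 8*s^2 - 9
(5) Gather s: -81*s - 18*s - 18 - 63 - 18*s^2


(1) = 16*m^2 + m*(-56*s - 38) - 7*s - 5
(2) = 9*n + 4
(3) = -3
(4) = -8*s^2 + 40*s - 32
(5) = -18*s^2 - 99*s - 81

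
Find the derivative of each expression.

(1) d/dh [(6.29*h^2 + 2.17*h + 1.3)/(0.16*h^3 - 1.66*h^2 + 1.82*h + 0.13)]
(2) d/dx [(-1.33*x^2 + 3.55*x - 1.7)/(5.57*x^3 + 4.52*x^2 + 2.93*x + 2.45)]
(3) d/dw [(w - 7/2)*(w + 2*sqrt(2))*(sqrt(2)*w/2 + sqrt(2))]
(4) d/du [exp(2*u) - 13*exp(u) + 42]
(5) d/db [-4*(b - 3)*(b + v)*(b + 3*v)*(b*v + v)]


(1) = (-1.0064*h^4 - 0.6944*h^3 + 14.426*h^2 + 5.9514*h - 2.0839)/(0.0256*h^6 - 0.5312*h^5 + 3.338*h^4 - 6.0008*h^3 + 2.8808*h^2 + 0.4732*h + 0.0169)
(2) = (7.4081*x^4 - 39.547*x^3 + 8.4641*x^2 + 8.851*x + 13.6785)/(31.0249*x^6 + 50.3528*x^5 + 53.0706*x^4 + 53.7802*x^3 + 30.7329*x^2 + 14.357*x + 6.0025)
(3) = 3*sqrt(2)*w^2/2 - 3*sqrt(2)*w/2 + 4*w - 7*sqrt(2)/2 - 3
(4) = (2*exp(u) - 13)*exp(u)
(5) = 8*v*(-2*b^3 - 6*b^2*v + 3*b^2 - 3*b*v^2 + 8*b*v + 3*b + 3*v^2 + 6*v)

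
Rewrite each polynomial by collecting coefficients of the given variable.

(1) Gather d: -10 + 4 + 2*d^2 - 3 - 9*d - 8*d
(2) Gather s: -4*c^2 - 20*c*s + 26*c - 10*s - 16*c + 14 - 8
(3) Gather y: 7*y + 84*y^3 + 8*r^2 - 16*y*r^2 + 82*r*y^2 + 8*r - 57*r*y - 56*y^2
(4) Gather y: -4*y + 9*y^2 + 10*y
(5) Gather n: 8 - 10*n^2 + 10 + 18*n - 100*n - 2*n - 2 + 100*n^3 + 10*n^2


(1) = 2*d^2 - 17*d - 9
(2) = -4*c^2 + 10*c + s*(-20*c - 10) + 6
(3) = 8*r^2 + 8*r + 84*y^3 + y^2*(82*r - 56) + y*(-16*r^2 - 57*r + 7)
(4) = 9*y^2 + 6*y
(5) = 100*n^3 - 84*n + 16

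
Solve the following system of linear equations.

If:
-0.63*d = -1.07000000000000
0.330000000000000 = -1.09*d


Then:
No Solution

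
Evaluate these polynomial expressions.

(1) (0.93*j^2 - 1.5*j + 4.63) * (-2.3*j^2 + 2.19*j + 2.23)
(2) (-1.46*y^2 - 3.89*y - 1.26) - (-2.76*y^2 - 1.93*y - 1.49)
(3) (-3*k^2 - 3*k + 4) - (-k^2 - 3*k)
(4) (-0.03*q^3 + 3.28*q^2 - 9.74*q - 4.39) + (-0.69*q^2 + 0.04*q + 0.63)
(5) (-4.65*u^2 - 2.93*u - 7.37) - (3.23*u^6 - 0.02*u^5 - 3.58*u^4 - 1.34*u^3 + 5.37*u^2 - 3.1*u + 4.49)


(1) = -2.139*j^4 + 5.4867*j^3 - 11.8601*j^2 + 6.7947*j + 10.3249
(2) = 1.3*y^2 - 1.96*y + 0.23
(3) = 4 - 2*k^2
(4) = -0.03*q^3 + 2.59*q^2 - 9.7*q - 3.76
(5) = -3.23*u^6 + 0.02*u^5 + 3.58*u^4 + 1.34*u^3 - 10.02*u^2 + 0.17*u - 11.86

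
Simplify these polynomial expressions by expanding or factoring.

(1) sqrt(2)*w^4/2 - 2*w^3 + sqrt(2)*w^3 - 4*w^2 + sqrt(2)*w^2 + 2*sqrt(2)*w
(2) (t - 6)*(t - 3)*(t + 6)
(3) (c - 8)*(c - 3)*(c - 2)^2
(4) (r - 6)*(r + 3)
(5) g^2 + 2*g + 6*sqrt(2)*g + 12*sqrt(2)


(1) = w*(w - sqrt(2))^2*(sqrt(2)*w/2 + sqrt(2))
(2) = t^3 - 3*t^2 - 36*t + 108
(3) = c^4 - 15*c^3 + 72*c^2 - 140*c + 96
(4) = r^2 - 3*r - 18
(5) = (g + 2)*(g + 6*sqrt(2))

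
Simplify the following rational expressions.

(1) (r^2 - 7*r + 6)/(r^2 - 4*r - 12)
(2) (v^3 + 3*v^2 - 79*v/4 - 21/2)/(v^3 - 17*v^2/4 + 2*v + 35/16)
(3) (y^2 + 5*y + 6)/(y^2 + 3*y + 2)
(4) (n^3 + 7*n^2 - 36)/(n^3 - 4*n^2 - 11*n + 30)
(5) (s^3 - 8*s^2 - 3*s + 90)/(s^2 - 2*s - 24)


(1) = (r - 1)/(r + 2)
(2) = (4*v + 24)/(4*v - 5)
(3) = (y + 3)/(y + 1)
(4) = (n + 6)/(n - 5)
(5) = (s^2 - 2*s - 15)/(s + 4)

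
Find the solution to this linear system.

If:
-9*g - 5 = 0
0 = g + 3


Then:
No Solution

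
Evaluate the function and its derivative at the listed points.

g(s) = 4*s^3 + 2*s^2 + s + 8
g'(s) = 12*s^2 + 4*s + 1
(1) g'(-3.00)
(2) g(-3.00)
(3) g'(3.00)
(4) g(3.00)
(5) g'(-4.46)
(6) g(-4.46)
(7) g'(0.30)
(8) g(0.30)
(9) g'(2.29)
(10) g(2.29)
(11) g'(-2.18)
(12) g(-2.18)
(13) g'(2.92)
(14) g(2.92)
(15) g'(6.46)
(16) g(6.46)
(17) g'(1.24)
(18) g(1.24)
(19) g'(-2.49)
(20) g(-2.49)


(1) = 97.00
(2) = -85.00
(3) = 121.00
(4) = 137.00
(5) = 221.86
(6) = -311.54
(7) = 3.28
(8) = 8.59
(9) = 73.09
(10) = 68.81
(11) = 49.31
(12) = -26.12
(13) = 115.00
(14) = 127.56
(15) = 527.62
(16) = 1176.27
(17) = 24.41
(18) = 19.94
(19) = 65.44
(20) = -43.84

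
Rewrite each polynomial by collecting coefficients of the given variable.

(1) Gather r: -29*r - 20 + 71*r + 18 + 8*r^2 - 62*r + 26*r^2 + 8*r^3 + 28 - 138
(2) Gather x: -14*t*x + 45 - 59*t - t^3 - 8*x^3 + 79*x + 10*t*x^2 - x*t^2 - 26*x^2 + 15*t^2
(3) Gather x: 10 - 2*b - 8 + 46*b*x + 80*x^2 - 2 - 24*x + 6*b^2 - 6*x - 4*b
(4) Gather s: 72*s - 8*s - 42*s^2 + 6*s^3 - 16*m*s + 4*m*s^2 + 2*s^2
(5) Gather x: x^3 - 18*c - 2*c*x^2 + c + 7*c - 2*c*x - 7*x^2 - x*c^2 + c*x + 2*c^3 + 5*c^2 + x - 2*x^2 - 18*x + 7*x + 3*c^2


(1) = 8*r^3 + 34*r^2 - 20*r - 112
(2) = -t^3 + 15*t^2 - 59*t - 8*x^3 + x^2*(10*t - 26) + x*(-t^2 - 14*t + 79) + 45
(3) = 6*b^2 - 6*b + 80*x^2 + x*(46*b - 30)
(4) = 6*s^3 + s^2*(4*m - 40) + s*(64 - 16*m)
(5) = 2*c^3 + 8*c^2 - 10*c + x^3 + x^2*(-2*c - 9) + x*(-c^2 - c - 10)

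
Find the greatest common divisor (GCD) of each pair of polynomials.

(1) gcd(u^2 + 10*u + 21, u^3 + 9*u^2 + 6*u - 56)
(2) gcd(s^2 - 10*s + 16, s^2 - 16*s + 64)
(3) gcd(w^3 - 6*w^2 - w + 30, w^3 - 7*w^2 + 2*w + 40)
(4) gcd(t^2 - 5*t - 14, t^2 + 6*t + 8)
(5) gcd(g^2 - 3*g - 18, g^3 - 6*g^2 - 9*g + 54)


(1) = u + 7
(2) = gcd((s - 8)*(s - 2), (s - 8)^2) = s - 8
(3) = w^2 - 3*w - 10
(4) = t + 2
(5) = g^2 - 3*g - 18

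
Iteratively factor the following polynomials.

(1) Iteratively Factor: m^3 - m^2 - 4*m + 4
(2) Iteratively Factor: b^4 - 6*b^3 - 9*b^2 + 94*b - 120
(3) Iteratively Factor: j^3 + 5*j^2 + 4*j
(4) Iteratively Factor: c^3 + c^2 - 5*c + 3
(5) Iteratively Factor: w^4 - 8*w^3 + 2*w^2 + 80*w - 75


(1) = (m - 1)*(m^2 - 4) = (m - 1)*(m + 2)*(m - 2)
(2) = (b - 2)*(b^3 - 4*b^2 - 17*b + 60) = (b - 2)*(b + 4)*(b^2 - 8*b + 15) = (b - 3)*(b - 2)*(b + 4)*(b - 5)
(3) = (j + 4)*(j^2 + j) = j*(j + 4)*(j + 1)
(4) = (c + 3)*(c^2 - 2*c + 1) = (c - 1)*(c + 3)*(c - 1)
(5) = (w - 1)*(w^3 - 7*w^2 - 5*w + 75) = (w - 5)*(w - 1)*(w^2 - 2*w - 15) = (w - 5)*(w - 1)*(w + 3)*(w - 5)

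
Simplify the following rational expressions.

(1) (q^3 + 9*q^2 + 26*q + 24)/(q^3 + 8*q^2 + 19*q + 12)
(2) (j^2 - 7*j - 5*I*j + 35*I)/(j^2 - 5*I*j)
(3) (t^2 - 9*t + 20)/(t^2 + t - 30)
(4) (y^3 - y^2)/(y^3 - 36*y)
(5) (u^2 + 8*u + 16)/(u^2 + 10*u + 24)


(1) = (q + 2)/(q + 1)
(2) = (j - 7)/j
(3) = (t - 4)/(t + 6)
(4) = (y^2 - y)/(y^2 - 36)
(5) = (u + 4)/(u + 6)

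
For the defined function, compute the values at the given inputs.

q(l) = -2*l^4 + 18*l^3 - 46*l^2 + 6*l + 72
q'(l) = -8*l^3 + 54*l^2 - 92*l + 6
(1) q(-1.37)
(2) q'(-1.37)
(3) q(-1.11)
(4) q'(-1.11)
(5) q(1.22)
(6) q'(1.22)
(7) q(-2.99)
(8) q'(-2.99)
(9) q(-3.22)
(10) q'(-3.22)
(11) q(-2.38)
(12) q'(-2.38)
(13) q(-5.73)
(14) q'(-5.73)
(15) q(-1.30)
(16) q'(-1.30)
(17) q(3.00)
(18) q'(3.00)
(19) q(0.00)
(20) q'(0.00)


(1) = -75.89
(2) = 253.96
(3) = -18.99
(4) = 185.59
(5) = 39.11
(6) = -40.39
(7) = -998.19
(8) = 977.69
(9) = -1240.23
(10) = 1129.22
(11) = -509.68
(12) = 638.69
(13) = -7015.08
(14) = 3811.20
(15) = -58.80
(16) = 234.44
(17) = 0.00
(18) = 0.00
(19) = 72.00
(20) = 6.00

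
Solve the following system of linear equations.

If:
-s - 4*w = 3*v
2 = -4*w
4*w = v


Then:
s = 8
v = -2
w = -1/2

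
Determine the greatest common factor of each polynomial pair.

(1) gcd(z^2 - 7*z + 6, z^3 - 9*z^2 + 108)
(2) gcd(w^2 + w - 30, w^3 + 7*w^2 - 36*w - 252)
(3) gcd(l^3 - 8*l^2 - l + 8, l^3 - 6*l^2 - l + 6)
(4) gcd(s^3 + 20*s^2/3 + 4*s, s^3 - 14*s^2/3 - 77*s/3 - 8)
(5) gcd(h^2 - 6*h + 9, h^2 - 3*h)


(1) = gcd((z - 6)*(z - 1), (z - 6)^2*(z + 3)) = z - 6
(2) = w + 6
(3) = gcd((l - 8)*(l - 1)*(l + 1), (l - 6)*(l - 1)*(l + 1)) = l^2 - 1
(4) = gcd(s*(s + 2/3)*(s + 6), (s - 8)*(s + 1/3)*(s + 3)) = 1
(5) = h - 3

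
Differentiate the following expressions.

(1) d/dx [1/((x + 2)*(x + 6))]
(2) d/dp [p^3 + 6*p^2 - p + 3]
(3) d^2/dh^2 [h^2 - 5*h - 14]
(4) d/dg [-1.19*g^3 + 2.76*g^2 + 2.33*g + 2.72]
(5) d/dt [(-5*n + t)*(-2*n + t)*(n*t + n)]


(1) = 2*(-x - 4)/(x^4 + 16*x^3 + 88*x^2 + 192*x + 144)
(2) = 3*p^2 + 12*p - 1
(3) = 2
(4) = -3.57*g^2 + 5.52*g + 2.33
(5) = n*(10*n^2 - 14*n*t - 7*n + 3*t^2 + 2*t)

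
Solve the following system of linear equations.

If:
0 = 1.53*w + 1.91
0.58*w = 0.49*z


Then:
w = -1.25
z = -1.48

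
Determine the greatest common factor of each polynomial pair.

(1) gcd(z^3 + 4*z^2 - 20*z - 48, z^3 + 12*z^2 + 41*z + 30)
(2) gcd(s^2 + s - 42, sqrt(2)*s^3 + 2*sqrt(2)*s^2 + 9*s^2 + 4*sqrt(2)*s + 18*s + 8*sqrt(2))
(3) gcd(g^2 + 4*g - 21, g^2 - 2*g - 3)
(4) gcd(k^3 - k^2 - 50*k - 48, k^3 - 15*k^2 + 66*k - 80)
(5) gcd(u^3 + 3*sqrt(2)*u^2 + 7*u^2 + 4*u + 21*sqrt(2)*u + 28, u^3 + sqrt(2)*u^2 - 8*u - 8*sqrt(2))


(1) = gcd((z - 4)*(z + 2)*(z + 6), (z + 1)*(z + 5)*(z + 6)) = z + 6
(2) = gcd((s - 6)*(s + 7), (s + 2)*(s + 4*sqrt(2))*(sqrt(2)*s + 1)) = 1
(3) = g - 3
(4) = gcd((k - 8)*(k + 1)*(k + 6), (k - 8)*(k - 5)*(k - 2)) = k - 8
(5) = gcd((u + 7)*(u + sqrt(2))*(u + 2*sqrt(2)), (u - 2*sqrt(2))*(u + sqrt(2))*(u + 2*sqrt(2))) = u^2 + 3*sqrt(2)*u + 4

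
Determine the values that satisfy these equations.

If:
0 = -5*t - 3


Then:
t = -3/5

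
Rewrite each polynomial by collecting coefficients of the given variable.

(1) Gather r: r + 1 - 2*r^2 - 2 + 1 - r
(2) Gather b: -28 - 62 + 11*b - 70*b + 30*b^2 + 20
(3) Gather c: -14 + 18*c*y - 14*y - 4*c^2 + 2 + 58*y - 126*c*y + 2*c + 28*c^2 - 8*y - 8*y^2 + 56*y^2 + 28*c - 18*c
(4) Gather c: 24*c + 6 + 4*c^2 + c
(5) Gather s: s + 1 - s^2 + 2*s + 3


(1) = -2*r^2
(2) = 30*b^2 - 59*b - 70
(3) = 24*c^2 + c*(12 - 108*y) + 48*y^2 + 36*y - 12
(4) = 4*c^2 + 25*c + 6
(5) = -s^2 + 3*s + 4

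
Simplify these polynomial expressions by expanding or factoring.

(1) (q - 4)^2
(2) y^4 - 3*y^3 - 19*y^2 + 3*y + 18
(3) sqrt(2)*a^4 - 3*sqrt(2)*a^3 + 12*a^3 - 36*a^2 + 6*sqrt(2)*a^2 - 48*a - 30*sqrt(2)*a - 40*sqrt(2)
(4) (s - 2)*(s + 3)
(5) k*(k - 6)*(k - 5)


(1) = q^2 - 8*q + 16
(2) = (y - 6)*(y - 1)*(y + 1)*(y + 3)
(3) = (a - 4)*(a + sqrt(2))*(a + 5*sqrt(2))*(sqrt(2)*a + sqrt(2))
(4) = s^2 + s - 6
(5) = k^3 - 11*k^2 + 30*k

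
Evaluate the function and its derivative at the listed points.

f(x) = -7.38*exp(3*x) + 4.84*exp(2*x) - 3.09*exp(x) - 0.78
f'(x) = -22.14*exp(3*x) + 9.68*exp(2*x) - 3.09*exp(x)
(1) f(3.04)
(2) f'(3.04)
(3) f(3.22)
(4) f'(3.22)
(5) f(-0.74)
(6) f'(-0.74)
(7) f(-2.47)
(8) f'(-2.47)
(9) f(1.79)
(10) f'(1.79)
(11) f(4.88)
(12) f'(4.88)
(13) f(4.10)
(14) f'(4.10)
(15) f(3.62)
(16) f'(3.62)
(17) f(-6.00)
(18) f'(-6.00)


(1) = -65375.32
(2) = -198109.66
(3) = -112748.36
(4) = -341119.87
(5) = -1.95
(6) = -1.68
(7) = -1.01
(8) = -0.21
(9) = -1431.35
(10) = -4428.32
(11) = -16748230.92
(12) = -50327737.85
(13) = -1603921.43
(14) = -4829011.24
(15) = -377513.08
(16) = -1139053.55
(17) = -0.79
(18) = -0.01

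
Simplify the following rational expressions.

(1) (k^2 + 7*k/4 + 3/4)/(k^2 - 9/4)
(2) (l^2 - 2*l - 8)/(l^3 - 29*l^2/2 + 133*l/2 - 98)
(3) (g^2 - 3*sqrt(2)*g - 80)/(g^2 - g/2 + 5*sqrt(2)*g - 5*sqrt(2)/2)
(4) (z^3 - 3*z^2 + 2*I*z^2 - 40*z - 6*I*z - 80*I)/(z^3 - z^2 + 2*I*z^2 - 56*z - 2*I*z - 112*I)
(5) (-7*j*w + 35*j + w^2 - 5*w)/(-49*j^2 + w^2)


(1) = (4*k^2 + 7*k + 3)/(4*k^2 - 9)
(2) = (2*l + 4)/(2*l^2 - 21*l + 49)
(3) = (2*g - 16*sqrt(2))/(2*g - 1)
(4) = (z + 5)/(z + 7)
(5) = (w - 5)/(7*j + w)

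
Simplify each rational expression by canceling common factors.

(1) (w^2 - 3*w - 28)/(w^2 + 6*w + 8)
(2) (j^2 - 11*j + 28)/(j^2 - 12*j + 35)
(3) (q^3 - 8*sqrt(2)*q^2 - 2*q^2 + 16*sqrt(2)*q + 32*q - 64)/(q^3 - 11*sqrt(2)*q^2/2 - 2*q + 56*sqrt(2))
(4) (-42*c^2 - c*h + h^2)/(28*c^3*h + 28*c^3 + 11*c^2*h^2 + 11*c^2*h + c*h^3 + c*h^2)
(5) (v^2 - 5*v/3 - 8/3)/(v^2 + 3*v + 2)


(1) = (w - 7)/(w + 2)
(2) = (j - 4)/(j - 5)
(3) = (2*q^2 + q*(-8*sqrt(2) - 4) + 16*sqrt(2))/(2*q^2 - 3*sqrt(2)*q - 28)
(4) = (-42*c^2 - c*h + h^2)/(28*c^3*h + 28*c^3 + 11*c^2*h^2 + 11*c^2*h + c*h^3 + c*h^2)
(5) = (3*v - 8)/(3*v + 6)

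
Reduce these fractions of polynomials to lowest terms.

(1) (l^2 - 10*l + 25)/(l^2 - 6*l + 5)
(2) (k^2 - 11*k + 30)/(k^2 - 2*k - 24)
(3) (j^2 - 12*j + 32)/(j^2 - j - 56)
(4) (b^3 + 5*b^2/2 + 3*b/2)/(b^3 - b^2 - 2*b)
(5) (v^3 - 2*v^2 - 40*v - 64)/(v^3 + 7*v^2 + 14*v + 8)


(1) = (l - 5)/(l - 1)
(2) = (k - 5)/(k + 4)
(3) = (j - 4)/(j + 7)
(4) = (2*b + 3)/(2*b - 4)
(5) = (v - 8)/(v + 1)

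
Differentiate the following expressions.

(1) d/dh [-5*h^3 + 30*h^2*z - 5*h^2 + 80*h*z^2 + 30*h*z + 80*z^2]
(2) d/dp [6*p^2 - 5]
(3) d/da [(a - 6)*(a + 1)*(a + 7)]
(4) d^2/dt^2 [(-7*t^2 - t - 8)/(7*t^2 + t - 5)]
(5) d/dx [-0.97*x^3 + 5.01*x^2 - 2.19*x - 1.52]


(1) = -15*h^2 + 60*h*z - 10*h + 80*z^2 + 30*z
(2) = 12*p
(3) = 3*a^2 + 4*a - 41
(4) = 78*(-49*t^2 - 7*t - 12)/(343*t^6 + 147*t^5 - 714*t^4 - 209*t^3 + 510*t^2 + 75*t - 125)
(5) = -2.91*x^2 + 10.02*x - 2.19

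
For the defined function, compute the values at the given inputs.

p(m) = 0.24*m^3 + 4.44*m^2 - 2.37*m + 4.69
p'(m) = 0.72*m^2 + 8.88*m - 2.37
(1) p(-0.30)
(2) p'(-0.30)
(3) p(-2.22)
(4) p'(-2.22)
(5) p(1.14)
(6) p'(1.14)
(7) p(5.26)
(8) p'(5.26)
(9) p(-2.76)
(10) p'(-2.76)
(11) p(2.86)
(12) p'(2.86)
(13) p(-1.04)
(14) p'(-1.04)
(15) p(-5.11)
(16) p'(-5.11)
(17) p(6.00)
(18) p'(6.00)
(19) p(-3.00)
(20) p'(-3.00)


(1) = 5.79
(2) = -4.97
(3) = 29.21
(4) = -18.54
(5) = 8.11
(6) = 8.69
(7) = 150.00
(8) = 64.26
(9) = 40.01
(10) = -21.39
(11) = 39.84
(12) = 28.92
(13) = 11.69
(14) = -10.83
(15) = 100.71
(16) = -28.95
(17) = 202.15
(18) = 76.83
(19) = 45.28
(20) = -22.53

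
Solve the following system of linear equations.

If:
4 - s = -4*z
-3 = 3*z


Then:
s = 0
z = -1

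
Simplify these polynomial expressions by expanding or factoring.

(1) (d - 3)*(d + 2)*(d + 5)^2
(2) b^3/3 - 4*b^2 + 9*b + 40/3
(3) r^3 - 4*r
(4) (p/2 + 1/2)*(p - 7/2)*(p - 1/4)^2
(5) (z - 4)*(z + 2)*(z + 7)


(1) = d^4 + 9*d^3 + 9*d^2 - 85*d - 150
(2) = (b/3 + 1/3)*(b - 8)*(b - 5)
(3) = r*(r - 2)*(r + 2)
(4) = p^4/2 - 3*p^3/2 - 35*p^2/32 + 51*p/64 - 7/64
(5) = z^3 + 5*z^2 - 22*z - 56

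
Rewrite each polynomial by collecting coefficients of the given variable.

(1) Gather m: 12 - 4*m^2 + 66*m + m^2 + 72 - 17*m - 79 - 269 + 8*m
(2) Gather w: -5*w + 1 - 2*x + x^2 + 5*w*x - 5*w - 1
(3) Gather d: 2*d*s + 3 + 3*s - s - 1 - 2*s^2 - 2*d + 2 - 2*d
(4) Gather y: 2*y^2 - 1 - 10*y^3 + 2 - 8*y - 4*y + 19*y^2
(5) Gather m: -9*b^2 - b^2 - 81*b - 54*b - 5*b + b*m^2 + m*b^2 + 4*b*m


(1) = -3*m^2 + 57*m - 264
(2) = w*(5*x - 10) + x^2 - 2*x
(3) = d*(2*s - 4) - 2*s^2 + 2*s + 4
(4) = -10*y^3 + 21*y^2 - 12*y + 1
(5) = -10*b^2 + b*m^2 - 140*b + m*(b^2 + 4*b)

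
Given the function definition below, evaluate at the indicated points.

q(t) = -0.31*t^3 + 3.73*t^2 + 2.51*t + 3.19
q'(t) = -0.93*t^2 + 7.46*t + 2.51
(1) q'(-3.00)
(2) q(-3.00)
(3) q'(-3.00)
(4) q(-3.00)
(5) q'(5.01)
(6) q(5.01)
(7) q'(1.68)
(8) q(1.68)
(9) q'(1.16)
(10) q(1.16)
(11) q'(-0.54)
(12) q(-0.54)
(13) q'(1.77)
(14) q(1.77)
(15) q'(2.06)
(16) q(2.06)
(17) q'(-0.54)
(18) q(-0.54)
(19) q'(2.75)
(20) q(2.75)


(1) = -28.24
(2) = 37.60
(3) = -28.24
(4) = 37.60
(5) = 16.54
(6) = 70.41
(7) = 12.42
(8) = 16.46
(9) = 9.91
(10) = 10.64
(11) = -1.79
(12) = 2.97
(13) = 12.80
(14) = 17.60
(15) = 13.93
(16) = 21.48
(17) = -1.79
(18) = 2.97
(19) = 15.99
(20) = 31.85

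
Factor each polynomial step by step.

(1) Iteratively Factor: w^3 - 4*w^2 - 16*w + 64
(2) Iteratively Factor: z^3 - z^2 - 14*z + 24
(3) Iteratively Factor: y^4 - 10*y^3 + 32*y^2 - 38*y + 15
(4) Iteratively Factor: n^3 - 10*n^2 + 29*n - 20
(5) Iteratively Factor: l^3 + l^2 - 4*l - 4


(1) = (w + 4)*(w^2 - 8*w + 16) = (w - 4)*(w + 4)*(w - 4)
(2) = (z - 3)*(z^2 + 2*z - 8) = (z - 3)*(z + 4)*(z - 2)
(3) = (y - 1)*(y^3 - 9*y^2 + 23*y - 15) = (y - 3)*(y - 1)*(y^2 - 6*y + 5) = (y - 5)*(y - 3)*(y - 1)*(y - 1)
(4) = (n - 1)*(n^2 - 9*n + 20) = (n - 5)*(n - 1)*(n - 4)
(5) = (l + 2)*(l^2 - l - 2) = (l - 2)*(l + 2)*(l + 1)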